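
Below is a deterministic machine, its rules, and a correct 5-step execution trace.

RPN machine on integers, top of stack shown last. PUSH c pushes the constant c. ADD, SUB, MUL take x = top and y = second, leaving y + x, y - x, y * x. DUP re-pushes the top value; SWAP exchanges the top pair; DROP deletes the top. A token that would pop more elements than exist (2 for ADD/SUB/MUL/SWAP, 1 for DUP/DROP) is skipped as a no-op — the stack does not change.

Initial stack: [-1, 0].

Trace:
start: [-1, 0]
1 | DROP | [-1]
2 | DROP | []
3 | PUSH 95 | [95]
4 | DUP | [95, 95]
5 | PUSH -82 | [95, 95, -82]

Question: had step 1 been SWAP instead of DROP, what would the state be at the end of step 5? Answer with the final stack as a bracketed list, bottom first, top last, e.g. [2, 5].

(re-executing from step 1 with the substitution; state before step 1: [-1, 0])
1 | SWAP | [0, -1]
2 | DROP | [0]
3 | PUSH 95 | [0, 95]
4 | DUP | [0, 95, 95]
5 | PUSH -82 | [0, 95, 95, -82]

[0, 95, 95, -82]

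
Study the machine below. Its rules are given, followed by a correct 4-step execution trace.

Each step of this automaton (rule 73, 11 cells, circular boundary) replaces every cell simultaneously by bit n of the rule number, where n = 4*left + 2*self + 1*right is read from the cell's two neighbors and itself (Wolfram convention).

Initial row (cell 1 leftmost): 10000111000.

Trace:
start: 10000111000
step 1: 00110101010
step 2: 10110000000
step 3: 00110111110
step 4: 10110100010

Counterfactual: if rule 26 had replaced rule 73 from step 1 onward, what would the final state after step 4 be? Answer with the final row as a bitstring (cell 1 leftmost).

11010100010

(re-executing steps 1..4 under rule 26; state before step 1: 10000111000)
step 1: 01001100101
step 2: 00111011000
step 3: 01100010100
step 4: 11010100010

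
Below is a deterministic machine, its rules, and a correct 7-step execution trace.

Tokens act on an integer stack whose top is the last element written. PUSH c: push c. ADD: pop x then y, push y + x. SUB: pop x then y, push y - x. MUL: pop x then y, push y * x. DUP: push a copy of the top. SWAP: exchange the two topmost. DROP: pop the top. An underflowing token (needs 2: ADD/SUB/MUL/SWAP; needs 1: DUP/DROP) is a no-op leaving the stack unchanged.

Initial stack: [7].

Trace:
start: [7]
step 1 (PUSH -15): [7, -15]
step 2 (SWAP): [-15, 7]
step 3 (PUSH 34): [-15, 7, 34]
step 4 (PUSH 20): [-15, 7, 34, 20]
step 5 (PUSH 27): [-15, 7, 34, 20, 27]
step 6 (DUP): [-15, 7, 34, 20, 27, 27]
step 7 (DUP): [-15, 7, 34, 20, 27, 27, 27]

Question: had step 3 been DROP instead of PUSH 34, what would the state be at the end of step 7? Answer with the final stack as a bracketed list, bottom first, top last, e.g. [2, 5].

[-15, 20, 27, 27, 27]

(re-executing from step 3 with the substitution; state before step 3: [-15, 7])
step 3 (DROP): [-15]
step 4 (PUSH 20): [-15, 20]
step 5 (PUSH 27): [-15, 20, 27]
step 6 (DUP): [-15, 20, 27, 27]
step 7 (DUP): [-15, 20, 27, 27, 27]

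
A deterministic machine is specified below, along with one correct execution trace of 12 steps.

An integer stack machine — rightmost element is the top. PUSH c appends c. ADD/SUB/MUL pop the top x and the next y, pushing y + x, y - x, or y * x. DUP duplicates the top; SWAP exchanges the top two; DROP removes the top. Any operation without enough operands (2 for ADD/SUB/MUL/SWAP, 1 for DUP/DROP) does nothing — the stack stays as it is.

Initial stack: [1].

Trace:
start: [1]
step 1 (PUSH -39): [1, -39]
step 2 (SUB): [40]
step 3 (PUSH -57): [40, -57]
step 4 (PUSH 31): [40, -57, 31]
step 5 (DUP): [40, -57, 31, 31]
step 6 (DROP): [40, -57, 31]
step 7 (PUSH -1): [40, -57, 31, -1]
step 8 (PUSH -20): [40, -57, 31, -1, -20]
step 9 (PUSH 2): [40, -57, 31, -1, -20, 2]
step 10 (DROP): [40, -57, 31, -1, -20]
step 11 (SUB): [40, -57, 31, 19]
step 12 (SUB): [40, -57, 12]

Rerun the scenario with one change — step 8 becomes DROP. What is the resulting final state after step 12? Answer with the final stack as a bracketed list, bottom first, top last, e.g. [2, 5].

(re-executing from step 8 with the substitution; state before step 8: [40, -57, 31, -1])
step 8 (DROP): [40, -57, 31]
step 9 (PUSH 2): [40, -57, 31, 2]
step 10 (DROP): [40, -57, 31]
step 11 (SUB): [40, -88]
step 12 (SUB): [128]

[128]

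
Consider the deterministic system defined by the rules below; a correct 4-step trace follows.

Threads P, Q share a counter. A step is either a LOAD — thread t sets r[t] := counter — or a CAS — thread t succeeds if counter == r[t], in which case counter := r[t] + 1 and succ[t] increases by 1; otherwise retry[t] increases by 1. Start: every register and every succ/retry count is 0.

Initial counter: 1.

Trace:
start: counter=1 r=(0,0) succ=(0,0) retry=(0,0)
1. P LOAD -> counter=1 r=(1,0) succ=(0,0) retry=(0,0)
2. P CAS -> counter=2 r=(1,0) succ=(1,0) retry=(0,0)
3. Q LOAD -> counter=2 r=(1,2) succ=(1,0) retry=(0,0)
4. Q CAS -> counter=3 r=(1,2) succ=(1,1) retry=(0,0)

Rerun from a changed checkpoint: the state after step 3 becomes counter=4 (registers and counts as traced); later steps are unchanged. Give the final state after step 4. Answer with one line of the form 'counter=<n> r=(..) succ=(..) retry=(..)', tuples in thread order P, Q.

state after step 3 := counter=4 r=(1,2) succ=(1,0) retry=(0,0)
4. Q CAS -> counter=4 r=(1,2) succ=(1,0) retry=(0,1)

counter=4 r=(1,2) succ=(1,0) retry=(0,1)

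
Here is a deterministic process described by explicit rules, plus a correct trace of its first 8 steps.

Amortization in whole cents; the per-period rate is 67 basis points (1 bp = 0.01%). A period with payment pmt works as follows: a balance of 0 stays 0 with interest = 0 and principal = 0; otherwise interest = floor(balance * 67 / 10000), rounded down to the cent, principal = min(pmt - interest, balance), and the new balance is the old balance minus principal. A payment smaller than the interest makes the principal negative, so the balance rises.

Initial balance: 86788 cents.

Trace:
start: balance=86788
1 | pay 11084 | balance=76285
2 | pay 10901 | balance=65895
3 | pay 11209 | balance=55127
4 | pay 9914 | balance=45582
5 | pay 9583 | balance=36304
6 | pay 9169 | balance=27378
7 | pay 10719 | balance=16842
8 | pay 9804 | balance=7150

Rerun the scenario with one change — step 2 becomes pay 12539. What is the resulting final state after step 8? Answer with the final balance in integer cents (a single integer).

(re-executing from step 2 with the substitution; state before step 2: balance=76285)
2 | pay 12539 | balance=64257
3 | pay 11209 | balance=53478
4 | pay 9914 | balance=43922
5 | pay 9583 | balance=34633
6 | pay 9169 | balance=25696
7 | pay 10719 | balance=15149
8 | pay 9804 | balance=5446

5446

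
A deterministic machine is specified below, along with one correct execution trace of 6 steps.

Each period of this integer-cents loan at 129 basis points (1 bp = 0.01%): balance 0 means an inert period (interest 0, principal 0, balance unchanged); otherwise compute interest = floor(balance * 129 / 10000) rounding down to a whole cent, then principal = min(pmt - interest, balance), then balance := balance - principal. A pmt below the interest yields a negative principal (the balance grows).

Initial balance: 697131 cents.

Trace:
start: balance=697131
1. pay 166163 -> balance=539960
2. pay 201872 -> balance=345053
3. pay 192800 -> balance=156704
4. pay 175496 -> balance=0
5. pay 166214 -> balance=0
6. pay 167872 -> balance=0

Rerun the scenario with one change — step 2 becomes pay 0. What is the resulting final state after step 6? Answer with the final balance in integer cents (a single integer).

(re-executing from step 2 with the substitution; state before step 2: balance=539960)
2. pay 0 -> balance=546925
3. pay 192800 -> balance=361180
4. pay 175496 -> balance=190343
5. pay 166214 -> balance=26584
6. pay 167872 -> balance=0

0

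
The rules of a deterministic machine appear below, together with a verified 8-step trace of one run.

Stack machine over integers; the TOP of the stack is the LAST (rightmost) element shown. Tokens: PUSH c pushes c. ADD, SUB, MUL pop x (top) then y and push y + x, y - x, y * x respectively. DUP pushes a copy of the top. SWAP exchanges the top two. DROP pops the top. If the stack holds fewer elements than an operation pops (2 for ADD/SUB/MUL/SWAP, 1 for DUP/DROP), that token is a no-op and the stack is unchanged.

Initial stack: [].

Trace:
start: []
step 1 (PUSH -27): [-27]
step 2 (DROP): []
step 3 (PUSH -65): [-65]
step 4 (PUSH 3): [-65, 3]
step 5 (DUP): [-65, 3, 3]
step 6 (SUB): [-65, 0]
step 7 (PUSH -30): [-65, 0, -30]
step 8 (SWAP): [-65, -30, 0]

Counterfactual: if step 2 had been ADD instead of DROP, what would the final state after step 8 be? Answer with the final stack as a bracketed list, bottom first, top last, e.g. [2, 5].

[-27, -65, -30, 0]

(re-executing from step 2 with the substitution; state before step 2: [-27])
step 2 (ADD): [-27]
step 3 (PUSH -65): [-27, -65]
step 4 (PUSH 3): [-27, -65, 3]
step 5 (DUP): [-27, -65, 3, 3]
step 6 (SUB): [-27, -65, 0]
step 7 (PUSH -30): [-27, -65, 0, -30]
step 8 (SWAP): [-27, -65, -30, 0]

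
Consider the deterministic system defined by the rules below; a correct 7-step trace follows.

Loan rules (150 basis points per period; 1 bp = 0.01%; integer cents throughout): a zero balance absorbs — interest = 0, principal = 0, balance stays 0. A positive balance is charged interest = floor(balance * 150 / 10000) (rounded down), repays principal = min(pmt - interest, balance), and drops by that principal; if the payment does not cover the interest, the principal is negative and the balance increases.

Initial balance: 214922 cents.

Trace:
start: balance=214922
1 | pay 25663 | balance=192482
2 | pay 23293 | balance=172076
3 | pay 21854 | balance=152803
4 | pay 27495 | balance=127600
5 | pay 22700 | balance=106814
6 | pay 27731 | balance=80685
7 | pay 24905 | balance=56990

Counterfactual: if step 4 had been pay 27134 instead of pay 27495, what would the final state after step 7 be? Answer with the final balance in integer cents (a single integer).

57366

(re-executing from step 4 with the substitution; state before step 4: balance=152803)
4 | pay 27134 | balance=127961
5 | pay 22700 | balance=107180
6 | pay 27731 | balance=81056
7 | pay 24905 | balance=57366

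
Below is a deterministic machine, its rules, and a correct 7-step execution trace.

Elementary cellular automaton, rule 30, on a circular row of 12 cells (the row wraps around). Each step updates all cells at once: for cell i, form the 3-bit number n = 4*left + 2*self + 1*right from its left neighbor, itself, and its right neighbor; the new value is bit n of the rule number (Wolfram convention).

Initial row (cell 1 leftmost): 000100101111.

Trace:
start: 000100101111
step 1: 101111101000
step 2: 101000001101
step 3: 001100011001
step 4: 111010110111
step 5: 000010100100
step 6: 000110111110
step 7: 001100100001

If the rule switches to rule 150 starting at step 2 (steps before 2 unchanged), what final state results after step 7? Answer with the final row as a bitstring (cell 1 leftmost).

(re-executing steps 2..7 under rule 150; state before step 2: 101111101000)
step 2: 100111001101
step 3: 011010110000
step 4: 100010001000
step 5: 110111011101
step 6: 100010001000
step 7: 110111011101

110111011101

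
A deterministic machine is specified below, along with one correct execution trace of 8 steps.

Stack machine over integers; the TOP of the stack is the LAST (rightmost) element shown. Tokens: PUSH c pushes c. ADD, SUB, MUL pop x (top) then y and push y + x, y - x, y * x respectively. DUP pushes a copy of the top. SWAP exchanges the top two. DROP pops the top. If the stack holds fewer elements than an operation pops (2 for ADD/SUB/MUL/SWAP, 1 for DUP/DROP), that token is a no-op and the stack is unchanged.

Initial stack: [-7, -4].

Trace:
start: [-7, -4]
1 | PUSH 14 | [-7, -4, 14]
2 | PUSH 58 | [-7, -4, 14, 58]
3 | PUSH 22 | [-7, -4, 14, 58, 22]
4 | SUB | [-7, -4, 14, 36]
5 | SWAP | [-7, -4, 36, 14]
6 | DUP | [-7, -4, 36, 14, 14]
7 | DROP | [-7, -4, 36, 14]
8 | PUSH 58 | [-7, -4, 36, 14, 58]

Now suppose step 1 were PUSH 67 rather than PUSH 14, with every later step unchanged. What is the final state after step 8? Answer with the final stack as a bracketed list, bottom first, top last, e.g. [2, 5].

[-7, -4, 36, 67, 58]

(re-executing from step 1 with the substitution; state before step 1: [-7, -4])
1 | PUSH 67 | [-7, -4, 67]
2 | PUSH 58 | [-7, -4, 67, 58]
3 | PUSH 22 | [-7, -4, 67, 58, 22]
4 | SUB | [-7, -4, 67, 36]
5 | SWAP | [-7, -4, 36, 67]
6 | DUP | [-7, -4, 36, 67, 67]
7 | DROP | [-7, -4, 36, 67]
8 | PUSH 58 | [-7, -4, 36, 67, 58]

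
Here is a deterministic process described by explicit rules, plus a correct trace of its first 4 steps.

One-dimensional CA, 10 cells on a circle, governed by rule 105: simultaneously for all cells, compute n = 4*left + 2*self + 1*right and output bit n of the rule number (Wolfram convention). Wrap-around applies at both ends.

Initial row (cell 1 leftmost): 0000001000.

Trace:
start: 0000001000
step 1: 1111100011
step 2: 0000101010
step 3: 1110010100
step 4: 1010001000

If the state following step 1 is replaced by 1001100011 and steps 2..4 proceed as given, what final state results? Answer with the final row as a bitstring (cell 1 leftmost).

state after step 1 := 1001100011
step 2: 1001101010
step 3: 0001110101
step 4: 0101011010

0101011010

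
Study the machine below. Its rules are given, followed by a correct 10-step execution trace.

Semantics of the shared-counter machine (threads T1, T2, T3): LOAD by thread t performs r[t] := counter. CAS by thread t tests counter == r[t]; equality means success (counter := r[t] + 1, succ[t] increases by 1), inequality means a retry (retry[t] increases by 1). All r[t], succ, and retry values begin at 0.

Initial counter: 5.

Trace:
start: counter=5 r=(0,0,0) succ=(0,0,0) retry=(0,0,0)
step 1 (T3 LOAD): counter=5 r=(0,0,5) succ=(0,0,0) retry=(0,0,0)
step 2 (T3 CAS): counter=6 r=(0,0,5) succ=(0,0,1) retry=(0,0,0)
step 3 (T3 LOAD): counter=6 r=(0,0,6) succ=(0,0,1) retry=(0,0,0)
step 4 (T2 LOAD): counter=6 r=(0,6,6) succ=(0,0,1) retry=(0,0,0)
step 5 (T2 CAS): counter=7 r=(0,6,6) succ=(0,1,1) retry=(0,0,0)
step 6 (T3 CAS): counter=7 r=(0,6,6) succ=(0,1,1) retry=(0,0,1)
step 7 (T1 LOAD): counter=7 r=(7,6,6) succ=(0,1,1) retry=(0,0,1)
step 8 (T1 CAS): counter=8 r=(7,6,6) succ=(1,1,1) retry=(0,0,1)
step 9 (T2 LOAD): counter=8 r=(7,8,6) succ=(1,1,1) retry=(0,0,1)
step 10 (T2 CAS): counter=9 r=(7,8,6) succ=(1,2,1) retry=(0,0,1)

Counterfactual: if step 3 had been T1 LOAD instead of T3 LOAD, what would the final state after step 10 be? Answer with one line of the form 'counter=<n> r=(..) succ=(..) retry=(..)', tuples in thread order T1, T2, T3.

counter=9 r=(7,8,5) succ=(1,2,1) retry=(0,0,1)

(re-executing from step 3 with the substitution; state before step 3: counter=6 r=(0,0,5) succ=(0,0,1) retry=(0,0,0))
step 3 (T1 LOAD): counter=6 r=(6,0,5) succ=(0,0,1) retry=(0,0,0)
step 4 (T2 LOAD): counter=6 r=(6,6,5) succ=(0,0,1) retry=(0,0,0)
step 5 (T2 CAS): counter=7 r=(6,6,5) succ=(0,1,1) retry=(0,0,0)
step 6 (T3 CAS): counter=7 r=(6,6,5) succ=(0,1,1) retry=(0,0,1)
step 7 (T1 LOAD): counter=7 r=(7,6,5) succ=(0,1,1) retry=(0,0,1)
step 8 (T1 CAS): counter=8 r=(7,6,5) succ=(1,1,1) retry=(0,0,1)
step 9 (T2 LOAD): counter=8 r=(7,8,5) succ=(1,1,1) retry=(0,0,1)
step 10 (T2 CAS): counter=9 r=(7,8,5) succ=(1,2,1) retry=(0,0,1)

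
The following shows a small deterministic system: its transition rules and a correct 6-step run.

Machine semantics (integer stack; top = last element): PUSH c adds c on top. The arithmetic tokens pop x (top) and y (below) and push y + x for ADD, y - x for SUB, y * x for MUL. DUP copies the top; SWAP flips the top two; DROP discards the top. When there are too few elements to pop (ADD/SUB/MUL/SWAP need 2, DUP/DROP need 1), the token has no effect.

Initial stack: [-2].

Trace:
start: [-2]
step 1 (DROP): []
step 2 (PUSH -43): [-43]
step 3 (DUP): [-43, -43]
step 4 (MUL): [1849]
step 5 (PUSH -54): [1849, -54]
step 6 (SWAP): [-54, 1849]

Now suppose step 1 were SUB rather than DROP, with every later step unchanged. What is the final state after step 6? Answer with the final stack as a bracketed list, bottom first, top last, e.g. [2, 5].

(re-executing from step 1 with the substitution; state before step 1: [-2])
step 1 (SUB): [-2]
step 2 (PUSH -43): [-2, -43]
step 3 (DUP): [-2, -43, -43]
step 4 (MUL): [-2, 1849]
step 5 (PUSH -54): [-2, 1849, -54]
step 6 (SWAP): [-2, -54, 1849]

[-2, -54, 1849]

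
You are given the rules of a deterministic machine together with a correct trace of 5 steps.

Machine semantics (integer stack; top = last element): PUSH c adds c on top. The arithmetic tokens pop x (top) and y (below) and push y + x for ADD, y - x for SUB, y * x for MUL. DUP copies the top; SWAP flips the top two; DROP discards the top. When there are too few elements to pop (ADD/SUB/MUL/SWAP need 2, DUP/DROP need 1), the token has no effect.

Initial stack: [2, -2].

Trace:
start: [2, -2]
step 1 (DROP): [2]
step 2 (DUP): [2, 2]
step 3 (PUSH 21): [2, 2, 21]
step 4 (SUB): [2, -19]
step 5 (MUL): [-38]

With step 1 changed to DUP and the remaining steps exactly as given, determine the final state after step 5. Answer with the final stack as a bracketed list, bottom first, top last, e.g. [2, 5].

(re-executing from step 1 with the substitution; state before step 1: [2, -2])
step 1 (DUP): [2, -2, -2]
step 2 (DUP): [2, -2, -2, -2]
step 3 (PUSH 21): [2, -2, -2, -2, 21]
step 4 (SUB): [2, -2, -2, -23]
step 5 (MUL): [2, -2, 46]

[2, -2, 46]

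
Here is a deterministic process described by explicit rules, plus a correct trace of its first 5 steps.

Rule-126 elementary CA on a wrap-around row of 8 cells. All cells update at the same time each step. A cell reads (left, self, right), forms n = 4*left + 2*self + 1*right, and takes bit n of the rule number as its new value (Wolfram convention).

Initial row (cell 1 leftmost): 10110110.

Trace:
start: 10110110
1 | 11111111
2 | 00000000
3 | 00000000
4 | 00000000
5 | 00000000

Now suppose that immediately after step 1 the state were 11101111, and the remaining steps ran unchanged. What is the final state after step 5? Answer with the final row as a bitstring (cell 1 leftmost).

10000011

state after step 1 := 11101111
2 | 00111000
3 | 01101100
4 | 11111110
5 | 10000011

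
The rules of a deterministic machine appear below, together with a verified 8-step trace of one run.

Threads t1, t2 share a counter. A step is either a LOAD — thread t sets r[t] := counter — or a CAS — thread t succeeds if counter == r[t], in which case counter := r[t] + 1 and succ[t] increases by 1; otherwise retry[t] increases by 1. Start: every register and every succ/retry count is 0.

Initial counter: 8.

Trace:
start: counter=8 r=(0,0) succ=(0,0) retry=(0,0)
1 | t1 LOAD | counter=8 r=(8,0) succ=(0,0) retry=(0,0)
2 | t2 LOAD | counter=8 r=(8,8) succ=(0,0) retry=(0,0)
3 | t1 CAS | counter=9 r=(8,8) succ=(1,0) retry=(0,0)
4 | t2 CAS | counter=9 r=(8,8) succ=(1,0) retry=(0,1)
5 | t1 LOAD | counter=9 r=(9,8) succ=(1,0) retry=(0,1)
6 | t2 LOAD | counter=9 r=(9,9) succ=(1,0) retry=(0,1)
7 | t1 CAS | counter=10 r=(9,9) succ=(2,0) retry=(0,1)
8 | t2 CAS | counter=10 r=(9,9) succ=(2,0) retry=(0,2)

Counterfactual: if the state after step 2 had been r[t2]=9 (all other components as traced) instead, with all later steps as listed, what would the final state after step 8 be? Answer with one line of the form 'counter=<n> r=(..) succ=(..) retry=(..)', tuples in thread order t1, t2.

counter=11 r=(10,10) succ=(2,1) retry=(0,1)

state after step 2 := counter=8 r=(8,9) succ=(0,0) retry=(0,0)
3 | t1 CAS | counter=9 r=(8,9) succ=(1,0) retry=(0,0)
4 | t2 CAS | counter=10 r=(8,9) succ=(1,1) retry=(0,0)
5 | t1 LOAD | counter=10 r=(10,9) succ=(1,1) retry=(0,0)
6 | t2 LOAD | counter=10 r=(10,10) succ=(1,1) retry=(0,0)
7 | t1 CAS | counter=11 r=(10,10) succ=(2,1) retry=(0,0)
8 | t2 CAS | counter=11 r=(10,10) succ=(2,1) retry=(0,1)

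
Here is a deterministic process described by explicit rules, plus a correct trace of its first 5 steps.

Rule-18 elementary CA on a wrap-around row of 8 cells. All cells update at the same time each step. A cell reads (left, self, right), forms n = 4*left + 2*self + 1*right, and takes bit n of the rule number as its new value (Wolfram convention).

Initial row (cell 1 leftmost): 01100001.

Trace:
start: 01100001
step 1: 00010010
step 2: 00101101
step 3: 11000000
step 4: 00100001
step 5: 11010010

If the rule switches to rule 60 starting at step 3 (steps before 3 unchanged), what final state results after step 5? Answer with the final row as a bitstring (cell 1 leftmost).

01010101

(re-executing steps 3..5 under rule 60; state before step 3: 00101101)
step 3: 10111011
step 4: 01100110
step 5: 01010101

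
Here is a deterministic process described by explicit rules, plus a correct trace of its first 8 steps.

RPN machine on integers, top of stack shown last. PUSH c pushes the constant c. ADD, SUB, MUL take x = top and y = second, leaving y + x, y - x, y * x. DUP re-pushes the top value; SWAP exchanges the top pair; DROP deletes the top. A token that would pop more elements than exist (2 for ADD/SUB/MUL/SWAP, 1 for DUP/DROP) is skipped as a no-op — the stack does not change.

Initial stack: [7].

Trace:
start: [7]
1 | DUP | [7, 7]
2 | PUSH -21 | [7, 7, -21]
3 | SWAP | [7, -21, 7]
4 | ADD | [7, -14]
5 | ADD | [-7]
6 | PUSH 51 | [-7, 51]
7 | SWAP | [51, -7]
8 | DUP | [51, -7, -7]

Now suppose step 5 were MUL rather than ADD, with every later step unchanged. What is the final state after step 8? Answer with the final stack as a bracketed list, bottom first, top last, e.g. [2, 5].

[51, -98, -98]

(re-executing from step 5 with the substitution; state before step 5: [7, -14])
5 | MUL | [-98]
6 | PUSH 51 | [-98, 51]
7 | SWAP | [51, -98]
8 | DUP | [51, -98, -98]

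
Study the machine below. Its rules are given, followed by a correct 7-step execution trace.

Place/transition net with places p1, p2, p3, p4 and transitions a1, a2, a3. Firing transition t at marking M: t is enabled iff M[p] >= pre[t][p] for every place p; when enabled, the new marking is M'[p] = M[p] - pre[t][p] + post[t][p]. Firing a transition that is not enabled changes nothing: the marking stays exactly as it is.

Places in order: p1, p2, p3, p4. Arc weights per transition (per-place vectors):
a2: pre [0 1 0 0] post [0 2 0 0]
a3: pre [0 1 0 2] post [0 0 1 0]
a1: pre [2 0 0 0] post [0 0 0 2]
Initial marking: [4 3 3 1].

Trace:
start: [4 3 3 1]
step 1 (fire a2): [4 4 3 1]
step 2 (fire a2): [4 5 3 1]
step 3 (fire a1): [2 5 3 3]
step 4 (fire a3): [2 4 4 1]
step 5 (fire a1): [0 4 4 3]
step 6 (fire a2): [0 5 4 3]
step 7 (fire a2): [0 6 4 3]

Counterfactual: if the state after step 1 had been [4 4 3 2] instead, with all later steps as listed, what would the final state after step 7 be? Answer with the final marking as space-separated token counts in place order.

0 6 4 4

state after step 1 := [4 4 3 2]
step 2 (fire a2): [4 5 3 2]
step 3 (fire a1): [2 5 3 4]
step 4 (fire a3): [2 4 4 2]
step 5 (fire a1): [0 4 4 4]
step 6 (fire a2): [0 5 4 4]
step 7 (fire a2): [0 6 4 4]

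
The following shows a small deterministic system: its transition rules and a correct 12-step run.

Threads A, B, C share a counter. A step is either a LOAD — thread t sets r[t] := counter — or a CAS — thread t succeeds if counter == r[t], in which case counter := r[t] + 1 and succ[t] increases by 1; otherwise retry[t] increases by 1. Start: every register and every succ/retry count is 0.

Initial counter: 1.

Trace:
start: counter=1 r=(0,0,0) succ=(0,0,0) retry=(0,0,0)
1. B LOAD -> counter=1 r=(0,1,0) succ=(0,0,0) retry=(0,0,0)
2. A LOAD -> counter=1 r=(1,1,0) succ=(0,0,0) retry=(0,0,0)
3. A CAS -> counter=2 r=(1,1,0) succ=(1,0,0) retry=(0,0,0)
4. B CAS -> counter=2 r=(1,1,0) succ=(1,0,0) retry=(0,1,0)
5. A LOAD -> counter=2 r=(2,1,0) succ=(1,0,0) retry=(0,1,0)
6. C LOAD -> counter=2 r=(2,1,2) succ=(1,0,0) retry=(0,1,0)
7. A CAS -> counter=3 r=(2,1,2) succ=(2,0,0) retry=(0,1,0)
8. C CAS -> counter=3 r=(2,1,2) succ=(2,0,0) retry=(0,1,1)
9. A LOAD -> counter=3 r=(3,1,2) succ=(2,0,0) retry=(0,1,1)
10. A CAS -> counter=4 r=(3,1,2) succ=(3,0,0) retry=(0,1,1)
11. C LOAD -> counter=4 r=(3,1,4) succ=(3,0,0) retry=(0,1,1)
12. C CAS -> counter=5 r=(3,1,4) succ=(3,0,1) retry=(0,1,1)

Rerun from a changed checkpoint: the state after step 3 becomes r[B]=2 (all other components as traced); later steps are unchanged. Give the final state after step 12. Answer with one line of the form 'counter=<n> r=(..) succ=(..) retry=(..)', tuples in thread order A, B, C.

state after step 3 := counter=2 r=(1,2,0) succ=(1,0,0) retry=(0,0,0)
4. B CAS -> counter=3 r=(1,2,0) succ=(1,1,0) retry=(0,0,0)
5. A LOAD -> counter=3 r=(3,2,0) succ=(1,1,0) retry=(0,0,0)
6. C LOAD -> counter=3 r=(3,2,3) succ=(1,1,0) retry=(0,0,0)
7. A CAS -> counter=4 r=(3,2,3) succ=(2,1,0) retry=(0,0,0)
8. C CAS -> counter=4 r=(3,2,3) succ=(2,1,0) retry=(0,0,1)
9. A LOAD -> counter=4 r=(4,2,3) succ=(2,1,0) retry=(0,0,1)
10. A CAS -> counter=5 r=(4,2,3) succ=(3,1,0) retry=(0,0,1)
11. C LOAD -> counter=5 r=(4,2,5) succ=(3,1,0) retry=(0,0,1)
12. C CAS -> counter=6 r=(4,2,5) succ=(3,1,1) retry=(0,0,1)

counter=6 r=(4,2,5) succ=(3,1,1) retry=(0,0,1)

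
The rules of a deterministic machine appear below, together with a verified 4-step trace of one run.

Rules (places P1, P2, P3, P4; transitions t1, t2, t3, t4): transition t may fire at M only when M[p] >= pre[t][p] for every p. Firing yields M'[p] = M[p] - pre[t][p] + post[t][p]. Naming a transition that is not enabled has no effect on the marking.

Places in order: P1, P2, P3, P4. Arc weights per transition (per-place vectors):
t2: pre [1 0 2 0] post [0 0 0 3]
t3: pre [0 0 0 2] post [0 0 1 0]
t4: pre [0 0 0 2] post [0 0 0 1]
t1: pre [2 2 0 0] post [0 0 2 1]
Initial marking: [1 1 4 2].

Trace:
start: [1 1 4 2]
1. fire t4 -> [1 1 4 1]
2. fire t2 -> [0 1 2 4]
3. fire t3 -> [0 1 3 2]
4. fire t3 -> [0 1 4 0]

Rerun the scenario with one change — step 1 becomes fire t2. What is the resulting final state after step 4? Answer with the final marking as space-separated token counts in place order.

(re-executing from step 1 with the substitution; state before step 1: [1 1 4 2])
1. fire t2 -> [0 1 2 5]
2. fire t2 -> [0 1 2 5]
3. fire t3 -> [0 1 3 3]
4. fire t3 -> [0 1 4 1]

0 1 4 1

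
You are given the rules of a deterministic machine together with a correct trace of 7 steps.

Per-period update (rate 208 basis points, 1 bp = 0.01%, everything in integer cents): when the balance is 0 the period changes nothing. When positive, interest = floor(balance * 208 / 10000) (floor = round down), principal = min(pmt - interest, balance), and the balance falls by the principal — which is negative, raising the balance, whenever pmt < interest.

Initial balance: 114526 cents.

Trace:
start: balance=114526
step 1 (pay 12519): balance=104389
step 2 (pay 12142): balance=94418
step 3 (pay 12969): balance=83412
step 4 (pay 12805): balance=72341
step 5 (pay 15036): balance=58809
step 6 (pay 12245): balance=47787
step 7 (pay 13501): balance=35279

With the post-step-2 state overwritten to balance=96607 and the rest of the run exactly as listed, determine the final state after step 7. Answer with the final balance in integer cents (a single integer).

37707

state after step 2 := balance=96607
step 3 (pay 12969): balance=85647
step 4 (pay 12805): balance=74623
step 5 (pay 15036): balance=61139
step 6 (pay 12245): balance=50165
step 7 (pay 13501): balance=37707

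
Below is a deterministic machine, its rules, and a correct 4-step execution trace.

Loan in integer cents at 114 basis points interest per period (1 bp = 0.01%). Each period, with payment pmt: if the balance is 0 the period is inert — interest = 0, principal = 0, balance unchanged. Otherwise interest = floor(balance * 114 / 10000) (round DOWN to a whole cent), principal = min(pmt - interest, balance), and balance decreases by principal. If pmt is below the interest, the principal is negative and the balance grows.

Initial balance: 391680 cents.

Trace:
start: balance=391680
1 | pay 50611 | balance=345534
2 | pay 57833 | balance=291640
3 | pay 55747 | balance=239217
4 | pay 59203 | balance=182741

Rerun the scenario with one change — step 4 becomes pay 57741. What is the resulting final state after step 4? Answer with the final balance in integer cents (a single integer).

(re-executing from step 4 with the substitution; state before step 4: balance=239217)
4 | pay 57741 | balance=184203

184203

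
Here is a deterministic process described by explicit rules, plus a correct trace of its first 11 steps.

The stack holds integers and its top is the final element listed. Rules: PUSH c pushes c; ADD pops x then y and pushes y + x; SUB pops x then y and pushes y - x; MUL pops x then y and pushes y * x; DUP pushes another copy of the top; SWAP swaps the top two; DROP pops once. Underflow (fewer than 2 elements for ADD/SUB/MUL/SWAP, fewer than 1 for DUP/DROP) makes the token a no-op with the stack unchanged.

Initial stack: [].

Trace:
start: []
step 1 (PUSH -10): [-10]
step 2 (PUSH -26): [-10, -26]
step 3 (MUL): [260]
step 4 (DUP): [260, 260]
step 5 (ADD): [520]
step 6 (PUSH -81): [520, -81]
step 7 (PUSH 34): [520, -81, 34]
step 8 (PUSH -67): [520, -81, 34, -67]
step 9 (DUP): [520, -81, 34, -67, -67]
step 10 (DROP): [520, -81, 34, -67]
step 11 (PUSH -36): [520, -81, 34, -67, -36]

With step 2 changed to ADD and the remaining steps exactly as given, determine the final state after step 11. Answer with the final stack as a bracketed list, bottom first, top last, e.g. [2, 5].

[-20, -81, 34, -67, -36]

(re-executing from step 2 with the substitution; state before step 2: [-10])
step 2 (ADD): [-10]
step 3 (MUL): [-10]
step 4 (DUP): [-10, -10]
step 5 (ADD): [-20]
step 6 (PUSH -81): [-20, -81]
step 7 (PUSH 34): [-20, -81, 34]
step 8 (PUSH -67): [-20, -81, 34, -67]
step 9 (DUP): [-20, -81, 34, -67, -67]
step 10 (DROP): [-20, -81, 34, -67]
step 11 (PUSH -36): [-20, -81, 34, -67, -36]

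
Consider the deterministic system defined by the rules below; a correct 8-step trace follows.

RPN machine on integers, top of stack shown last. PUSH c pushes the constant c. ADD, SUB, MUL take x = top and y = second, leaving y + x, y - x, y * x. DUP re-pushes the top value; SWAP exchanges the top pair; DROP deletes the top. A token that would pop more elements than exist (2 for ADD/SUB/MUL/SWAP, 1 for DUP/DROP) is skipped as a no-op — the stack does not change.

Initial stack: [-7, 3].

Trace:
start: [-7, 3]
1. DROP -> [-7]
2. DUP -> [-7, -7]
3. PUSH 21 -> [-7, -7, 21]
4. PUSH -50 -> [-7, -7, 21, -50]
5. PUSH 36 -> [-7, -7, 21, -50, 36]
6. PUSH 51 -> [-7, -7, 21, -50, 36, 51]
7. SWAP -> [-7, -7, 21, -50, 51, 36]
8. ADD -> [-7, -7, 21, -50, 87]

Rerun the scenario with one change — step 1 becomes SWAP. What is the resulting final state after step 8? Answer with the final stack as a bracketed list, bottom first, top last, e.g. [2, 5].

(re-executing from step 1 with the substitution; state before step 1: [-7, 3])
1. SWAP -> [3, -7]
2. DUP -> [3, -7, -7]
3. PUSH 21 -> [3, -7, -7, 21]
4. PUSH -50 -> [3, -7, -7, 21, -50]
5. PUSH 36 -> [3, -7, -7, 21, -50, 36]
6. PUSH 51 -> [3, -7, -7, 21, -50, 36, 51]
7. SWAP -> [3, -7, -7, 21, -50, 51, 36]
8. ADD -> [3, -7, -7, 21, -50, 87]

[3, -7, -7, 21, -50, 87]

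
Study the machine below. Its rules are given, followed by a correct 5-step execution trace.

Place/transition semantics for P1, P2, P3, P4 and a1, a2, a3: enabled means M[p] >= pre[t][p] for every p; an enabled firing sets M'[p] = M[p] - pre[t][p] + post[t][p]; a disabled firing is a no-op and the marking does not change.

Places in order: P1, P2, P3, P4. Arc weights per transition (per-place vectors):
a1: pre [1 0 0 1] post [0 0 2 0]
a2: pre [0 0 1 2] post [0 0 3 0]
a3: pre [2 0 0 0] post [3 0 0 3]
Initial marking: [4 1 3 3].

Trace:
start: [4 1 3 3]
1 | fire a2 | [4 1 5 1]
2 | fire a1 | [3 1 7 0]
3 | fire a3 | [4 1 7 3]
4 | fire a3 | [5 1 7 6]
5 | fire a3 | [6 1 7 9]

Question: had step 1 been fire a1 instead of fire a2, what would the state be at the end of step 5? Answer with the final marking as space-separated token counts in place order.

5 1 7 10

(re-executing from step 1 with the substitution; state before step 1: [4 1 3 3])
1 | fire a1 | [3 1 5 2]
2 | fire a1 | [2 1 7 1]
3 | fire a3 | [3 1 7 4]
4 | fire a3 | [4 1 7 7]
5 | fire a3 | [5 1 7 10]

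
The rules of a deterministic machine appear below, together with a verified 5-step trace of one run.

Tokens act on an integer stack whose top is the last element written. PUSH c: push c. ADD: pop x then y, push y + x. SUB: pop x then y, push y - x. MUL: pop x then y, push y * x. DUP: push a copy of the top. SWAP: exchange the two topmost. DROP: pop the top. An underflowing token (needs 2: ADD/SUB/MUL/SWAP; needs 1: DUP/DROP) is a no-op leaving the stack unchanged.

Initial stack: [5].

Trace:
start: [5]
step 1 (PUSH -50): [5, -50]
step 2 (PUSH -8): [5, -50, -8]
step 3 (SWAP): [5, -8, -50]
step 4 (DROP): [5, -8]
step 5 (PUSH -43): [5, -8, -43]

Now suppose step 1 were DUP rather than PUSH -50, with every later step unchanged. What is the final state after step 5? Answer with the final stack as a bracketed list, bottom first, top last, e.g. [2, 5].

[5, -8, -43]

(re-executing from step 1 with the substitution; state before step 1: [5])
step 1 (DUP): [5, 5]
step 2 (PUSH -8): [5, 5, -8]
step 3 (SWAP): [5, -8, 5]
step 4 (DROP): [5, -8]
step 5 (PUSH -43): [5, -8, -43]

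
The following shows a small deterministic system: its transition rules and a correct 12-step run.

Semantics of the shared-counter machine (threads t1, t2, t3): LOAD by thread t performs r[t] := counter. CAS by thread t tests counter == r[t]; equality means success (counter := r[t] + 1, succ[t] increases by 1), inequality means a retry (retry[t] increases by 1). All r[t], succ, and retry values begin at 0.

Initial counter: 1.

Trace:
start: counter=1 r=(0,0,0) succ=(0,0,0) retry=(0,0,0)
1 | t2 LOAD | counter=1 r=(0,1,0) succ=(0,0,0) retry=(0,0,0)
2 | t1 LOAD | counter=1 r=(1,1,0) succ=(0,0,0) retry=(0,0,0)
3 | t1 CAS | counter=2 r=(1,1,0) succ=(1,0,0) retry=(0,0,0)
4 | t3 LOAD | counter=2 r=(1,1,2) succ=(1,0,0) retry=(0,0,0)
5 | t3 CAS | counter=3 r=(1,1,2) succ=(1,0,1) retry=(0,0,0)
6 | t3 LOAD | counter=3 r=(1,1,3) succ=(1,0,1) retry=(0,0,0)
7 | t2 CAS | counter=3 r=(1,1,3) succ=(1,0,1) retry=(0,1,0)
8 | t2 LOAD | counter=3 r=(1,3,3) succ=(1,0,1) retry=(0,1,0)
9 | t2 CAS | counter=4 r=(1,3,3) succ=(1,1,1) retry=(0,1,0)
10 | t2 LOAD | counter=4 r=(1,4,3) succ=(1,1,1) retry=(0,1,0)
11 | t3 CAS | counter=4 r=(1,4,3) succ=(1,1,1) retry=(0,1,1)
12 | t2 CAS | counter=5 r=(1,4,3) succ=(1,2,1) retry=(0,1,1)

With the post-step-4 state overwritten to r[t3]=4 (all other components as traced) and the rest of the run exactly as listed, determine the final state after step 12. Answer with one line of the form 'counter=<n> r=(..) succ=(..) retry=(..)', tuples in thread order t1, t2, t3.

state after step 4 := counter=2 r=(1,1,4) succ=(1,0,0) retry=(0,0,0)
5 | t3 CAS | counter=2 r=(1,1,4) succ=(1,0,0) retry=(0,0,1)
6 | t3 LOAD | counter=2 r=(1,1,2) succ=(1,0,0) retry=(0,0,1)
7 | t2 CAS | counter=2 r=(1,1,2) succ=(1,0,0) retry=(0,1,1)
8 | t2 LOAD | counter=2 r=(1,2,2) succ=(1,0,0) retry=(0,1,1)
9 | t2 CAS | counter=3 r=(1,2,2) succ=(1,1,0) retry=(0,1,1)
10 | t2 LOAD | counter=3 r=(1,3,2) succ=(1,1,0) retry=(0,1,1)
11 | t3 CAS | counter=3 r=(1,3,2) succ=(1,1,0) retry=(0,1,2)
12 | t2 CAS | counter=4 r=(1,3,2) succ=(1,2,0) retry=(0,1,2)

counter=4 r=(1,3,2) succ=(1,2,0) retry=(0,1,2)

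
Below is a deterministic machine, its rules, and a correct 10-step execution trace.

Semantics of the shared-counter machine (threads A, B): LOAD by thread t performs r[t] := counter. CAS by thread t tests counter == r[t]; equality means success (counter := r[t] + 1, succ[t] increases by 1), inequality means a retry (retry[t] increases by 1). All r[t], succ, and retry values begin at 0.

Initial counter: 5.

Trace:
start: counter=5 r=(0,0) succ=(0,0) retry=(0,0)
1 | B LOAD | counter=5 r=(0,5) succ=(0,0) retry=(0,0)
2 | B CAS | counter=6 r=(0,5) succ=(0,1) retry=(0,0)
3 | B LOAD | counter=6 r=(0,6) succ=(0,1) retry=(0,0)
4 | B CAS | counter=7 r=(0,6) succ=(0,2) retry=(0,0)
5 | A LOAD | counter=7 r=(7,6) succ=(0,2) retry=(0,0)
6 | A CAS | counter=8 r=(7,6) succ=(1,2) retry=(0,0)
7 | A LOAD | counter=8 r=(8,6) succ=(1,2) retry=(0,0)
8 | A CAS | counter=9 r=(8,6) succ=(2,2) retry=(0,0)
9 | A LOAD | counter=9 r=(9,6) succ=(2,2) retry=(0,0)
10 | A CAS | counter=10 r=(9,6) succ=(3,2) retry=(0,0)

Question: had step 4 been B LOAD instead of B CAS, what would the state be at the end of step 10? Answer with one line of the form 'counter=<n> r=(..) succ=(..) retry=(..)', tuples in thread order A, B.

counter=9 r=(8,6) succ=(3,1) retry=(0,0)

(re-executing from step 4 with the substitution; state before step 4: counter=6 r=(0,6) succ=(0,1) retry=(0,0))
4 | B LOAD | counter=6 r=(0,6) succ=(0,1) retry=(0,0)
5 | A LOAD | counter=6 r=(6,6) succ=(0,1) retry=(0,0)
6 | A CAS | counter=7 r=(6,6) succ=(1,1) retry=(0,0)
7 | A LOAD | counter=7 r=(7,6) succ=(1,1) retry=(0,0)
8 | A CAS | counter=8 r=(7,6) succ=(2,1) retry=(0,0)
9 | A LOAD | counter=8 r=(8,6) succ=(2,1) retry=(0,0)
10 | A CAS | counter=9 r=(8,6) succ=(3,1) retry=(0,0)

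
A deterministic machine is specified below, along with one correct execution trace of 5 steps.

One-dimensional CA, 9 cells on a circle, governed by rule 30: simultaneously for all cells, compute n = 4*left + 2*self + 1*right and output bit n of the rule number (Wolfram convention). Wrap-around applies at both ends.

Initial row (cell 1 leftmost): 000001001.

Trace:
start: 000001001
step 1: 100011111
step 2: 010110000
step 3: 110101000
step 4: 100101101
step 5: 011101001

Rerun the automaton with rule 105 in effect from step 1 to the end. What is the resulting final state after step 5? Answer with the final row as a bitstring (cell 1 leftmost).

011101001

(re-executing steps 1..5 under rule 105; state before step 1: 000001001)
step 1: 011100000
step 2: 010101111
step 3: 101011001
step 4: 110111001
step 5: 011101001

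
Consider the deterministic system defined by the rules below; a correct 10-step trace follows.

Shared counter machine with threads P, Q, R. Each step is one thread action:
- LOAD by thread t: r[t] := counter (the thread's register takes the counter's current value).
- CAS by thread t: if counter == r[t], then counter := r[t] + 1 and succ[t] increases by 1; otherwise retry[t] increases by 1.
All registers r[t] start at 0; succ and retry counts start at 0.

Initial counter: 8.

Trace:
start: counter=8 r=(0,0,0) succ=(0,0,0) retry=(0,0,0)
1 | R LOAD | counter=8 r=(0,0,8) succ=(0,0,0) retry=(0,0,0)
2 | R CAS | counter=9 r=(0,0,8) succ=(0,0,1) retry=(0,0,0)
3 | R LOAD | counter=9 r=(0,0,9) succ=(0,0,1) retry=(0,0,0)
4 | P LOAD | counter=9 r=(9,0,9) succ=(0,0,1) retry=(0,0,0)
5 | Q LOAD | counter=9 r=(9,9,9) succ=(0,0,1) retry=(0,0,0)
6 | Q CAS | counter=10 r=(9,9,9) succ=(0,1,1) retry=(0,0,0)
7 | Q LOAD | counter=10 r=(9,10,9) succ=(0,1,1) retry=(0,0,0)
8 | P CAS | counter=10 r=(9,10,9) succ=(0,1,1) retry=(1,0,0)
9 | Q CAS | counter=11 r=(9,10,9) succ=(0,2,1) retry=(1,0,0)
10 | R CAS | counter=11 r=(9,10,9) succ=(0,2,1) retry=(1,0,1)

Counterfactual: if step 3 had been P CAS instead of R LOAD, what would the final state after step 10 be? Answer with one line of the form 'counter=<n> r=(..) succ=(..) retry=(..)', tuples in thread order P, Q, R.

(re-executing from step 3 with the substitution; state before step 3: counter=9 r=(0,0,8) succ=(0,0,1) retry=(0,0,0))
3 | P CAS | counter=9 r=(0,0,8) succ=(0,0,1) retry=(1,0,0)
4 | P LOAD | counter=9 r=(9,0,8) succ=(0,0,1) retry=(1,0,0)
5 | Q LOAD | counter=9 r=(9,9,8) succ=(0,0,1) retry=(1,0,0)
6 | Q CAS | counter=10 r=(9,9,8) succ=(0,1,1) retry=(1,0,0)
7 | Q LOAD | counter=10 r=(9,10,8) succ=(0,1,1) retry=(1,0,0)
8 | P CAS | counter=10 r=(9,10,8) succ=(0,1,1) retry=(2,0,0)
9 | Q CAS | counter=11 r=(9,10,8) succ=(0,2,1) retry=(2,0,0)
10 | R CAS | counter=11 r=(9,10,8) succ=(0,2,1) retry=(2,0,1)

counter=11 r=(9,10,8) succ=(0,2,1) retry=(2,0,1)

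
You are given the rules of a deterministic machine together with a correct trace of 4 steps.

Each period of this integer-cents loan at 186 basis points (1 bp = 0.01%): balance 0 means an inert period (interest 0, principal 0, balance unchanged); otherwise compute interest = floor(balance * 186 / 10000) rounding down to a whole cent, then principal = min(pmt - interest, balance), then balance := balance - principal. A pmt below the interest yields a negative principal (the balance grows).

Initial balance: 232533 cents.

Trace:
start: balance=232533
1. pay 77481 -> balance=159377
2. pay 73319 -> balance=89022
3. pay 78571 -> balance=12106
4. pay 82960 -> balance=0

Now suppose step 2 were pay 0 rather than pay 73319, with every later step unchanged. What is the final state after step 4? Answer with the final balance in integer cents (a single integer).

(re-executing from step 2 with the substitution; state before step 2: balance=159377)
2. pay 0 -> balance=162341
3. pay 78571 -> balance=86789
4. pay 82960 -> balance=5443

5443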